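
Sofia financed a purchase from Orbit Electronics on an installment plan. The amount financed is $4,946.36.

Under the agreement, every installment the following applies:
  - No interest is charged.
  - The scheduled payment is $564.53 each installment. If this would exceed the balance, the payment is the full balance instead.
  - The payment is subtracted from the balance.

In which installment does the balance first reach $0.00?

Installment 1: $4,946.36 − $564.53 → $4,381.83
Installment 2: $4,381.83 − $564.53 → $3,817.30
Installment 3: $3,817.30 − $564.53 → $3,252.77
Installment 4: $3,252.77 − $564.53 → $2,688.24
Installment 5: $2,688.24 − $564.53 → $2,123.71
Installment 6: $2,123.71 − $564.53 → $1,559.18
Installment 7: $1,559.18 − $564.53 → $994.65
Installment 8: $994.65 − $564.53 → $430.12
Installment 9: $430.12 − $430.12 → $0.00
Balance reaches $0.00 in installment 9.

9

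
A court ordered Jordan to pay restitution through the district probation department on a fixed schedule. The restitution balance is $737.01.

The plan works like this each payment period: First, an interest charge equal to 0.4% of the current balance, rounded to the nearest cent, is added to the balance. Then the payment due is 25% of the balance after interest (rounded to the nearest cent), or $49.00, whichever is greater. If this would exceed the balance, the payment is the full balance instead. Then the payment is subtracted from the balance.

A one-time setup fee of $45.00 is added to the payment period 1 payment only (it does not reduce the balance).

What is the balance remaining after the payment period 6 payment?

Payment period 1: $737.01 +$2.95 interest = $739.96; pay $184.99 (+ $45.00 fee) → $554.97
Payment period 2: $554.97 +$2.22 interest = $557.19; pay $139.30 → $417.89
Payment period 3: $417.89 +$1.67 interest = $419.56; pay $104.89 → $314.67
Payment period 4: $314.67 +$1.26 interest = $315.93; pay $78.98 → $236.95
Payment period 5: $236.95 +$0.95 interest = $237.90; pay $59.48 → $178.42
Payment period 6: $178.42 +$0.71 interest = $179.13; pay $49.00 → $130.13

$130.13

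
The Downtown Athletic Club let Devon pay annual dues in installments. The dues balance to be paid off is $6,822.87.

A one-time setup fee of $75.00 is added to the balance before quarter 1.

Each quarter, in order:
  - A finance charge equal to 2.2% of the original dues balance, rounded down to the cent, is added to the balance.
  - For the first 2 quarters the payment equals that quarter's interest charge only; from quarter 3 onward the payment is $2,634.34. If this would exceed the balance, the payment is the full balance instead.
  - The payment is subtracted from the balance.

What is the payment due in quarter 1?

Quarter 1: $6,897.87 +$150.10 interest = $7,047.97; pay $150.10 → $6,897.87

$150.10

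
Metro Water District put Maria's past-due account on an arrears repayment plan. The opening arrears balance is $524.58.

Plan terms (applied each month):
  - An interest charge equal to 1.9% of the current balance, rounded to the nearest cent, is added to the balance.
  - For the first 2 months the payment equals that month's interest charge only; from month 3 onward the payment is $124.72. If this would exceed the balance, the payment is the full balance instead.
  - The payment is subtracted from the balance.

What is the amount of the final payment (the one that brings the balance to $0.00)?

Month 1: opening $524.58; interest $9.97 → $534.55; payment $9.97; balance $524.58
Month 2: opening $524.58; interest $9.97 → $534.55; payment $9.97; balance $524.58
Month 3: opening $524.58; interest $9.97 → $534.55; payment $124.72; balance $409.83
Month 4: opening $409.83; interest $7.79 → $417.62; payment $124.72; balance $292.90
Month 5: opening $292.90; interest $5.57 → $298.47; payment $124.72; balance $173.75
Month 6: opening $173.75; interest $3.30 → $177.05; payment $124.72; balance $52.33
Month 7: opening $52.33; interest $0.99 → $53.32; payment $53.32; balance $0.00

$53.32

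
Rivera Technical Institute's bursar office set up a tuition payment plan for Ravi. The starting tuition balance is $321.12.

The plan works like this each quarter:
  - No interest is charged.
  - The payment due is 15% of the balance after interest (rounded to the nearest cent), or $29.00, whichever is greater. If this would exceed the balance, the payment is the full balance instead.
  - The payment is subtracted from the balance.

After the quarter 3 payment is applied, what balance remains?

$197.21

# | Opening | Payment | End bal
1 | $321.12 | $48.17 | $272.95
2 | $272.95 | $40.94 | $232.01
3 | $232.01 | $34.80 | $197.21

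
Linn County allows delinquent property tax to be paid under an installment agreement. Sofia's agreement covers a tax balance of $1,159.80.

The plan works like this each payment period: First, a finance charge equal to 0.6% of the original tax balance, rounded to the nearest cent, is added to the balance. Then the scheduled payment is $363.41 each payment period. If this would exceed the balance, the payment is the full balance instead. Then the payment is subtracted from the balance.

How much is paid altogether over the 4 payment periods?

# | Opening | Interest | Payment | End bal
1 | $1,159.80 | $6.96 | $363.41 | $803.35
2 | $803.35 | $6.96 | $363.41 | $446.90
3 | $446.90 | $6.96 | $363.41 | $90.45
4 | $90.45 | $6.96 | $97.41 | $0.00
Total paid: $1,187.64

$1,187.64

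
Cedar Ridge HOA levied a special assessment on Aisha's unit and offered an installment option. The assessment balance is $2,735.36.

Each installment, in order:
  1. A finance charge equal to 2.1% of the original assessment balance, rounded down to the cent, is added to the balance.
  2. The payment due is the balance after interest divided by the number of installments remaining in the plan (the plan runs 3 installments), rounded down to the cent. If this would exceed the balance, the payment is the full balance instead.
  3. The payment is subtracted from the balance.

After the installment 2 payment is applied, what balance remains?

Installment 1: opening $2,735.36; interest $57.44 → $2,792.80; payment $930.93; balance $1,861.87
Installment 2: opening $1,861.87; interest $57.44 → $1,919.31; payment $959.65; balance $959.66

$959.66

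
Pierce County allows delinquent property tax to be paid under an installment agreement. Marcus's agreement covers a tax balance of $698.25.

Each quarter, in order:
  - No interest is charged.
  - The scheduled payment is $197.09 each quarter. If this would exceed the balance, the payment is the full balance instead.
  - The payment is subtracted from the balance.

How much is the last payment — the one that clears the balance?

$106.98

Quarter 1: $698.25 − $197.09 → $501.16
Quarter 2: $501.16 − $197.09 → $304.07
Quarter 3: $304.07 − $197.09 → $106.98
Quarter 4: $106.98 − $106.98 → $0.00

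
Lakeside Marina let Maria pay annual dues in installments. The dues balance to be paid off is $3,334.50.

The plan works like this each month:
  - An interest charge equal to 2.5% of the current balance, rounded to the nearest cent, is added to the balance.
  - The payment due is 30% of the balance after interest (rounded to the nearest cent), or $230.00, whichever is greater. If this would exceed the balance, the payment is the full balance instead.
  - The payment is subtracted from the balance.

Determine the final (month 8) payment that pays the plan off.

# | Opening | Interest | Payment | End bal
1 | $3,334.50 | $83.36 | $1,025.36 | $2,392.50
2 | $2,392.50 | $59.81 | $735.69 | $1,716.62
3 | $1,716.62 | $42.92 | $527.86 | $1,231.68
4 | $1,231.68 | $30.79 | $378.74 | $883.73
5 | $883.73 | $22.09 | $271.75 | $634.07
6 | $634.07 | $15.85 | $230.00 | $419.92
7 | $419.92 | $10.50 | $230.00 | $200.42
8 | $200.42 | $5.01 | $205.43 | $0.00

$205.43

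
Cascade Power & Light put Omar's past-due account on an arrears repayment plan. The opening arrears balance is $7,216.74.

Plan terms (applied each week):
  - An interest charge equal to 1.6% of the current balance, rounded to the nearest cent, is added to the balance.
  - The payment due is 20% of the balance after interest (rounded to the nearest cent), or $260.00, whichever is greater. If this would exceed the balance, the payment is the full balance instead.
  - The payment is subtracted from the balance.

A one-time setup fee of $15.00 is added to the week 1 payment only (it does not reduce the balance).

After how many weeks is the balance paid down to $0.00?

14

Week 1: $7,216.74 +$115.47 interest = $7,332.21; pay $1,466.44 (+ $15.00 fee) → $5,865.77
Week 2: $5,865.77 +$93.85 interest = $5,959.62; pay $1,191.92 → $4,767.70
Week 3: $4,767.70 +$76.28 interest = $4,843.98; pay $968.80 → $3,875.18
Week 4: $3,875.18 +$62.00 interest = $3,937.18; pay $787.44 → $3,149.74
Week 5: $3,149.74 +$50.40 interest = $3,200.14; pay $640.03 → $2,560.11
Week 6: $2,560.11 +$40.96 interest = $2,601.07; pay $520.21 → $2,080.86
Week 7: $2,080.86 +$33.29 interest = $2,114.15; pay $422.83 → $1,691.32
Week 8: $1,691.32 +$27.06 interest = $1,718.38; pay $343.68 → $1,374.70
Week 9: $1,374.70 +$22.00 interest = $1,396.70; pay $279.34 → $1,117.36
Week 10: $1,117.36 +$17.88 interest = $1,135.24; pay $260.00 → $875.24
Week 11: $875.24 +$14.00 interest = $889.24; pay $260.00 → $629.24
Week 12: $629.24 +$10.07 interest = $639.31; pay $260.00 → $379.31
Week 13: $379.31 +$6.07 interest = $385.38; pay $260.00 → $125.38
Week 14: $125.38 +$2.01 interest = $127.39; pay $127.39 → $0.00
Balance reaches $0.00 in week 14.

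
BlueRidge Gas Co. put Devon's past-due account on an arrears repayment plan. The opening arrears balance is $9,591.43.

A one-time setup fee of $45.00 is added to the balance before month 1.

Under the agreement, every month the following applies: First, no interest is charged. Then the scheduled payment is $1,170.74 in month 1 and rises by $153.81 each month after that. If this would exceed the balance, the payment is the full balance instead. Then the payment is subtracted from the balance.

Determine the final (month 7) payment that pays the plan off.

# | Opening | Payment | End bal
1 | $9,636.43 | $1,170.74 | $8,465.69
2 | $8,465.69 | $1,324.55 | $7,141.14
3 | $7,141.14 | $1,478.36 | $5,662.78
4 | $5,662.78 | $1,632.17 | $4,030.61
5 | $4,030.61 | $1,785.98 | $2,244.63
6 | $2,244.63 | $1,939.79 | $304.84
7 | $304.84 | $304.84 | $0.00

$304.84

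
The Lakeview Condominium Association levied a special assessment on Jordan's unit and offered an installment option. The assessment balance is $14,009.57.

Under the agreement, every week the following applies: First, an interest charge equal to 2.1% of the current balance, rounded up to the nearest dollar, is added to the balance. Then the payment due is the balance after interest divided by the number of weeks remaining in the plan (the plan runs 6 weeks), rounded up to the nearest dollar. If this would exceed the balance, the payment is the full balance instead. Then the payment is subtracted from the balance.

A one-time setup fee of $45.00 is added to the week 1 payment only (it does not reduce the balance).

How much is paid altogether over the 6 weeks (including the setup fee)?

Week 1: $14,009.57 +$295.00 interest = $14,304.57; pay $2,385.00 (+ $45.00 fee) → $11,919.57
Week 2: $11,919.57 +$251.00 interest = $12,170.57; pay $2,435.00 → $9,735.57
Week 3: $9,735.57 +$205.00 interest = $9,940.57; pay $2,486.00 → $7,454.57
Week 4: $7,454.57 +$157.00 interest = $7,611.57; pay $2,538.00 → $5,073.57
Week 5: $5,073.57 +$107.00 interest = $5,180.57; pay $2,591.00 → $2,589.57
Week 6: $2,589.57 +$55.00 interest = $2,644.57; pay $2,644.57 → $0.00
Total paid: $15,124.57

$15,124.57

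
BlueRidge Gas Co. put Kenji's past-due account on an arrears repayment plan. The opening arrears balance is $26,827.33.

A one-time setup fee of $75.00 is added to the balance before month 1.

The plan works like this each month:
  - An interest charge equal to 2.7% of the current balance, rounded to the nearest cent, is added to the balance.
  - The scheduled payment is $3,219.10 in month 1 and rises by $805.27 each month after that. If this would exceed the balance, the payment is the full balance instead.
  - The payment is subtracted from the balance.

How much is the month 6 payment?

Month 1: opening $26,902.33; interest $726.36 → $27,628.69; payment $3,219.10; balance $24,409.59
Month 2: opening $24,409.59; interest $659.06 → $25,068.65; payment $4,024.37; balance $21,044.28
Month 3: opening $21,044.28; interest $568.20 → $21,612.48; payment $4,829.64; balance $16,782.84
Month 4: opening $16,782.84; interest $453.14 → $17,235.98; payment $5,634.91; balance $11,601.07
Month 5: opening $11,601.07; interest $313.23 → $11,914.30; payment $6,440.18; balance $5,474.12
Month 6: opening $5,474.12; interest $147.80 → $5,621.92; payment $5,621.92; balance $0.00

$5,621.92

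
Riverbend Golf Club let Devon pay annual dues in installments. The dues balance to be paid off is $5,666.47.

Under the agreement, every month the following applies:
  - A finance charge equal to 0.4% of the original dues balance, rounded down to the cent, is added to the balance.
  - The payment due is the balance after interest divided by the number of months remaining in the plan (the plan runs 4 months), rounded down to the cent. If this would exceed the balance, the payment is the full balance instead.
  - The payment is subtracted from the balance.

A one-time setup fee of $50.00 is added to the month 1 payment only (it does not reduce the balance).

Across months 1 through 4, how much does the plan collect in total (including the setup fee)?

Month 1: opening $5,666.47; interest $22.66 → $5,689.13; payment $1,422.28 (+ $50.00 fee); balance $4,266.85
Month 2: opening $4,266.85; interest $22.66 → $4,289.51; payment $1,429.83; balance $2,859.68
Month 3: opening $2,859.68; interest $22.66 → $2,882.34; payment $1,441.17; balance $1,441.17
Month 4: opening $1,441.17; interest $22.66 → $1,463.83; payment $1,463.83; balance $0.00
Total paid: $5,807.11

$5,807.11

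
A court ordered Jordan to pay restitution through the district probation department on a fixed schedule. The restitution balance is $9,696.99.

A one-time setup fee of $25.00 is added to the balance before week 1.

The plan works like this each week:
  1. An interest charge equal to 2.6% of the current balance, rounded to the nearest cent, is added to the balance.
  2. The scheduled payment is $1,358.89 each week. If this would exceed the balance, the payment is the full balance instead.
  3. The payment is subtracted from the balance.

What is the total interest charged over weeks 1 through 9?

# | Opening | Interest | Payment | End bal
1 | $9,721.99 | $252.77 | $1,358.89 | $8,615.87
2 | $8,615.87 | $224.01 | $1,358.89 | $7,480.99
3 | $7,480.99 | $194.51 | $1,358.89 | $6,316.61
4 | $6,316.61 | $164.23 | $1,358.89 | $5,121.95
5 | $5,121.95 | $133.17 | $1,358.89 | $3,896.23
6 | $3,896.23 | $101.30 | $1,358.89 | $2,638.64
7 | $2,638.64 | $68.60 | $1,358.89 | $1,348.35
8 | $1,348.35 | $35.06 | $1,358.89 | $24.52
9 | $24.52 | $0.64 | $25.16 | $0.00
Total interest: $252.77 + $224.01 + $194.51 + $164.23 + $133.17 + $101.30 + $68.60 + $35.06 + $0.64 = $1,174.29

$1,174.29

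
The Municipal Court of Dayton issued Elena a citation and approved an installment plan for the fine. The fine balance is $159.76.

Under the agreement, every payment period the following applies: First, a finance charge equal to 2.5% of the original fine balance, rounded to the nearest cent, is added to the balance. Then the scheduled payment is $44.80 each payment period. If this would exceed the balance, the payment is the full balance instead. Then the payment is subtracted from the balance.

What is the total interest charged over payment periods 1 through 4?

Payment period 1: opening $159.76; interest $3.99 → $163.75; payment $44.80; balance $118.95
Payment period 2: opening $118.95; interest $3.99 → $122.94; payment $44.80; balance $78.14
Payment period 3: opening $78.14; interest $3.99 → $82.13; payment $44.80; balance $37.33
Payment period 4: opening $37.33; interest $3.99 → $41.32; payment $41.32; balance $0.00
Total interest: $3.99 + $3.99 + $3.99 + $3.99 = $15.96

$15.96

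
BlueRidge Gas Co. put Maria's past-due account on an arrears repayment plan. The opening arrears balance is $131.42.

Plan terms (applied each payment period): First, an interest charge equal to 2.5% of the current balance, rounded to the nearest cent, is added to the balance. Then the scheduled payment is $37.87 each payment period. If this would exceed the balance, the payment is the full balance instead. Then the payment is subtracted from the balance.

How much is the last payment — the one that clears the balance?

$25.68

Payment period 1: opening $131.42; interest $3.29 → $134.71; payment $37.87; balance $96.84
Payment period 2: opening $96.84; interest $2.42 → $99.26; payment $37.87; balance $61.39
Payment period 3: opening $61.39; interest $1.53 → $62.92; payment $37.87; balance $25.05
Payment period 4: opening $25.05; interest $0.63 → $25.68; payment $25.68; balance $0.00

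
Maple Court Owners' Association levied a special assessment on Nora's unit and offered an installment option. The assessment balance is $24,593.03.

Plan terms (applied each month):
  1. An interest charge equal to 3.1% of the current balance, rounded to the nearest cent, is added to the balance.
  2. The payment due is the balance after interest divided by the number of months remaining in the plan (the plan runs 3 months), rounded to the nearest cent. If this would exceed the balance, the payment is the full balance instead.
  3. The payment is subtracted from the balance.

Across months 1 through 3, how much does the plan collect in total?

# | Opening | Interest | Payment | End bal
1 | $24,593.03 | $762.38 | $8,451.80 | $16,903.61
2 | $16,903.61 | $524.01 | $8,713.81 | $8,713.81
3 | $8,713.81 | $270.13 | $8,983.94 | $0.00
Total paid: $26,149.55

$26,149.55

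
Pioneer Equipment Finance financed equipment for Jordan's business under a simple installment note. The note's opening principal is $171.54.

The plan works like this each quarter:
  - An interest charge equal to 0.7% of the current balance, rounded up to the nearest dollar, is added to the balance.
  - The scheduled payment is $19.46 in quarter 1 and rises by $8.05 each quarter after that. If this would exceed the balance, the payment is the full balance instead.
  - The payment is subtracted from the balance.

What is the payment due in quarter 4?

$43.61

Quarter 1: $171.54 +$2.00 interest = $173.54; pay $19.46 → $154.08
Quarter 2: $154.08 +$2.00 interest = $156.08; pay $27.51 → $128.57
Quarter 3: $128.57 +$1.00 interest = $129.57; pay $35.56 → $94.01
Quarter 4: $94.01 +$1.00 interest = $95.01; pay $43.61 → $51.40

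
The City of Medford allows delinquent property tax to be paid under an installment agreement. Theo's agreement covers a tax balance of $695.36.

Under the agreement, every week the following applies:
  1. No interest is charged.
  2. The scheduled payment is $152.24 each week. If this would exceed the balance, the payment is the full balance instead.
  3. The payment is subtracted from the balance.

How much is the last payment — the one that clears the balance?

Week 1: $695.36 − $152.24 → $543.12
Week 2: $543.12 − $152.24 → $390.88
Week 3: $390.88 − $152.24 → $238.64
Week 4: $238.64 − $152.24 → $86.40
Week 5: $86.40 − $86.40 → $0.00

$86.40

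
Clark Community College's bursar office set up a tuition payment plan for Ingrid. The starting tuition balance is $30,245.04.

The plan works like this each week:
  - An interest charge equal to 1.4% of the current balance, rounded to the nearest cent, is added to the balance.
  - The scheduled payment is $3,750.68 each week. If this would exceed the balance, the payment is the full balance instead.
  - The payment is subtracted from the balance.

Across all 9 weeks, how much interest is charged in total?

Week 1: opening $30,245.04; interest $423.43 → $30,668.47; payment $3,750.68; balance $26,917.79
Week 2: opening $26,917.79; interest $376.85 → $27,294.64; payment $3,750.68; balance $23,543.96
Week 3: opening $23,543.96; interest $329.62 → $23,873.58; payment $3,750.68; balance $20,122.90
Week 4: opening $20,122.90; interest $281.72 → $20,404.62; payment $3,750.68; balance $16,653.94
Week 5: opening $16,653.94; interest $233.16 → $16,887.10; payment $3,750.68; balance $13,136.42
Week 6: opening $13,136.42; interest $183.91 → $13,320.33; payment $3,750.68; balance $9,569.65
Week 7: opening $9,569.65; interest $133.98 → $9,703.63; payment $3,750.68; balance $5,952.95
Week 8: opening $5,952.95; interest $83.34 → $6,036.29; payment $3,750.68; balance $2,285.61
Week 9: opening $2,285.61; interest $32.00 → $2,317.61; payment $2,317.61; balance $0.00
Total interest: $423.43 + $376.85 + $329.62 + $281.72 + $233.16 + $183.91 + $133.98 + $83.34 + $32.00 = $2,078.01

$2,078.01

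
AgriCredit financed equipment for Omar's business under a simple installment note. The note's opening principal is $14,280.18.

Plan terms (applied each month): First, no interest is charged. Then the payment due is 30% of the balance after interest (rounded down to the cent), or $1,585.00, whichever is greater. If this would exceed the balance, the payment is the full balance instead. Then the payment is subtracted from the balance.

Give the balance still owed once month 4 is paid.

Month 1: $14,280.18 − $4,284.05 → $9,996.13
Month 2: $9,996.13 − $2,998.83 → $6,997.30
Month 3: $6,997.30 − $2,099.19 → $4,898.11
Month 4: $4,898.11 − $1,585.00 → $3,313.11

$3,313.11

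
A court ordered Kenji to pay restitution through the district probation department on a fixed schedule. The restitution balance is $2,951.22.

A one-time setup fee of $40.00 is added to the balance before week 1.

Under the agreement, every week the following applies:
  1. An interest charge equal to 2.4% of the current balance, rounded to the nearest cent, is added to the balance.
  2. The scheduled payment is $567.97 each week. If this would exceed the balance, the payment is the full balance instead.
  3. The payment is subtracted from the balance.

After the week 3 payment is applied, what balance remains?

$1,466.67

# | Opening | Interest | Payment | End bal
1 | $2,991.22 | $71.79 | $567.97 | $2,495.04
2 | $2,495.04 | $59.88 | $567.97 | $1,986.95
3 | $1,986.95 | $47.69 | $567.97 | $1,466.67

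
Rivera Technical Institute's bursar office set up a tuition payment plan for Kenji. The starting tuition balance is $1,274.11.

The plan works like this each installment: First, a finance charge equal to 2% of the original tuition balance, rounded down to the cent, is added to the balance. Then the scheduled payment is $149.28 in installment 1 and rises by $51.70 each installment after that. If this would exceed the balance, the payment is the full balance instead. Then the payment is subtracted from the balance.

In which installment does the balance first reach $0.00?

Installment 1: opening $1,274.11; interest $25.48 → $1,299.59; payment $149.28; balance $1,150.31
Installment 2: opening $1,150.31; interest $25.48 → $1,175.79; payment $200.98; balance $974.81
Installment 3: opening $974.81; interest $25.48 → $1,000.29; payment $252.68; balance $747.61
Installment 4: opening $747.61; interest $25.48 → $773.09; payment $304.38; balance $468.71
Installment 5: opening $468.71; interest $25.48 → $494.19; payment $356.08; balance $138.11
Installment 6: opening $138.11; interest $25.48 → $163.59; payment $163.59; balance $0.00
Balance reaches $0.00 in installment 6.

6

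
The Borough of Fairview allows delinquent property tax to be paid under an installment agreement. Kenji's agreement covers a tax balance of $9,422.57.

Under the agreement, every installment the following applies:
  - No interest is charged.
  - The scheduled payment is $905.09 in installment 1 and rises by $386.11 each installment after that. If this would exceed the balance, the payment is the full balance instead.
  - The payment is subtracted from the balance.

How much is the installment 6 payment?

$1,036.02

# | Opening | Payment | End bal
1 | $9,422.57 | $905.09 | $8,517.48
2 | $8,517.48 | $1,291.20 | $7,226.28
3 | $7,226.28 | $1,677.31 | $5,548.97
4 | $5,548.97 | $2,063.42 | $3,485.55
5 | $3,485.55 | $2,449.53 | $1,036.02
6 | $1,036.02 | $1,036.02 | $0.00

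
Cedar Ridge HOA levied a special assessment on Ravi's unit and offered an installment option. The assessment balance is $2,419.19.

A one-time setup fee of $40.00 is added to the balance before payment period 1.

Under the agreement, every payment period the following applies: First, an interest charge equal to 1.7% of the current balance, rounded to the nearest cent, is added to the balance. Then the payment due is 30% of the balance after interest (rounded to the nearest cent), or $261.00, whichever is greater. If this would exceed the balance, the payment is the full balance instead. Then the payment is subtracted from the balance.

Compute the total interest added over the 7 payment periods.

Payment period 1: opening $2,459.19; interest $41.81 → $2,501.00; payment $750.30; balance $1,750.70
Payment period 2: opening $1,750.70; interest $29.76 → $1,780.46; payment $534.14; balance $1,246.32
Payment period 3: opening $1,246.32; interest $21.19 → $1,267.51; payment $380.25; balance $887.26
Payment period 4: opening $887.26; interest $15.08 → $902.34; payment $270.70; balance $631.64
Payment period 5: opening $631.64; interest $10.74 → $642.38; payment $261.00; balance $381.38
Payment period 6: opening $381.38; interest $6.48 → $387.86; payment $261.00; balance $126.86
Payment period 7: opening $126.86; interest $2.16 → $129.02; payment $129.02; balance $0.00
Total interest: $41.81 + $29.76 + $21.19 + $15.08 + $10.74 + $6.48 + $2.16 = $127.22

$127.22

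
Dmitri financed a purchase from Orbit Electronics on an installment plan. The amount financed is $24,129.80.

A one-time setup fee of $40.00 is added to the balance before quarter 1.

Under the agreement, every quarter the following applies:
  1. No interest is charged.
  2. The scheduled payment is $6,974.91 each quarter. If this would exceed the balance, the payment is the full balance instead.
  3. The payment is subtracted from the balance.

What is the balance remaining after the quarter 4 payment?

$0.00

# | Opening | Payment | End bal
1 | $24,169.80 | $6,974.91 | $17,194.89
2 | $17,194.89 | $6,974.91 | $10,219.98
3 | $10,219.98 | $6,974.91 | $3,245.07
4 | $3,245.07 | $3,245.07 | $0.00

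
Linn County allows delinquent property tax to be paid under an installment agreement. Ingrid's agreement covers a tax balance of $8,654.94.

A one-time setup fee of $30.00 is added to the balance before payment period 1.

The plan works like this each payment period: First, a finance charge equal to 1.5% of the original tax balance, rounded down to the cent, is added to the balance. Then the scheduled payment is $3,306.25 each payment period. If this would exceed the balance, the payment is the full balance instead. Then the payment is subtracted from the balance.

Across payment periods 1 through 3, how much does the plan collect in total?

$9,074.40

# | Opening | Interest | Payment | End bal
1 | $8,684.94 | $129.82 | $3,306.25 | $5,508.51
2 | $5,508.51 | $129.82 | $3,306.25 | $2,332.08
3 | $2,332.08 | $129.82 | $2,461.90 | $0.00
Total paid: $9,074.40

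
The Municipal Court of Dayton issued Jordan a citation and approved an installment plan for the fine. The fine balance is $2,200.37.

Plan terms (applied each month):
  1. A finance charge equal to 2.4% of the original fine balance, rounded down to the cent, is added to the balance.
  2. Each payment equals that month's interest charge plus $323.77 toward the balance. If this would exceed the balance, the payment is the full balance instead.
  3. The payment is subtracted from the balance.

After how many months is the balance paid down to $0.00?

Month 1: $2,200.37 +$52.80 interest = $2,253.17; pay $376.57 → $1,876.60
Month 2: $1,876.60 +$52.80 interest = $1,929.40; pay $376.57 → $1,552.83
Month 3: $1,552.83 +$52.80 interest = $1,605.63; pay $376.57 → $1,229.06
Month 4: $1,229.06 +$52.80 interest = $1,281.86; pay $376.57 → $905.29
Month 5: $905.29 +$52.80 interest = $958.09; pay $376.57 → $581.52
Month 6: $581.52 +$52.80 interest = $634.32; pay $376.57 → $257.75
Month 7: $257.75 +$52.80 interest = $310.55; pay $310.55 → $0.00
Balance reaches $0.00 in month 7.

7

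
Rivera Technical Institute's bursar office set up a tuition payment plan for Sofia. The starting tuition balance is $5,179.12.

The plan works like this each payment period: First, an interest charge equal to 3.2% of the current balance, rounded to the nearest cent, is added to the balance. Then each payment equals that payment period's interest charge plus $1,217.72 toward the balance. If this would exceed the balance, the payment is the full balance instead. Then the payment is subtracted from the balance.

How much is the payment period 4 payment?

$1,266.55

Payment period 1: $5,179.12 +$165.73 interest = $5,344.85; pay $1,383.45 → $3,961.40
Payment period 2: $3,961.40 +$126.76 interest = $4,088.16; pay $1,344.48 → $2,743.68
Payment period 3: $2,743.68 +$87.80 interest = $2,831.48; pay $1,305.52 → $1,525.96
Payment period 4: $1,525.96 +$48.83 interest = $1,574.79; pay $1,266.55 → $308.24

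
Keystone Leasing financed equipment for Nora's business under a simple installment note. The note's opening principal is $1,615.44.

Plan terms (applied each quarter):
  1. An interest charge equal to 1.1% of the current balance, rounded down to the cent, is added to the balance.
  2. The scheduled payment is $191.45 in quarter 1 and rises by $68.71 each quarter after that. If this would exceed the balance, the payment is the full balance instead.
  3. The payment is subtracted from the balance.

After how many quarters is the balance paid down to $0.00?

Quarter 1: $1,615.44 +$17.76 interest = $1,633.20; pay $191.45 → $1,441.75
Quarter 2: $1,441.75 +$15.85 interest = $1,457.60; pay $260.16 → $1,197.44
Quarter 3: $1,197.44 +$13.17 interest = $1,210.61; pay $328.87 → $881.74
Quarter 4: $881.74 +$9.69 interest = $891.43; pay $397.58 → $493.85
Quarter 5: $493.85 +$5.43 interest = $499.28; pay $466.29 → $32.99
Quarter 6: $32.99 +$0.36 interest = $33.35; pay $33.35 → $0.00
Balance reaches $0.00 in quarter 6.

6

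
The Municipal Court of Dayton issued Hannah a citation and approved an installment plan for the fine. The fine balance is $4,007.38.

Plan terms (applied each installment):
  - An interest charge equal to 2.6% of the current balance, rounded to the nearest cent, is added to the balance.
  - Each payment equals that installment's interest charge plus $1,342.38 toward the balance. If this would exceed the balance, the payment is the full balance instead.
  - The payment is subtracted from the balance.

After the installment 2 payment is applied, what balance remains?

Installment 1: opening $4,007.38; interest $104.19 → $4,111.57; payment $1,446.57; balance $2,665.00
Installment 2: opening $2,665.00; interest $69.29 → $2,734.29; payment $1,411.67; balance $1,322.62

$1,322.62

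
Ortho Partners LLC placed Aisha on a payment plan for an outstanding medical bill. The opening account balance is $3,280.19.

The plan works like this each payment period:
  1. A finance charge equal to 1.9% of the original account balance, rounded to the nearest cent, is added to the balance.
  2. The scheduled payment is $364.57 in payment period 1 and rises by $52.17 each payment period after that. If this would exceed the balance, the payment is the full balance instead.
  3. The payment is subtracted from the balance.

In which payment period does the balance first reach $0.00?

Payment period 1: opening $3,280.19; interest $62.32 → $3,342.51; payment $364.57; balance $2,977.94
Payment period 2: opening $2,977.94; interest $62.32 → $3,040.26; payment $416.74; balance $2,623.52
Payment period 3: opening $2,623.52; interest $62.32 → $2,685.84; payment $468.91; balance $2,216.93
Payment period 4: opening $2,216.93; interest $62.32 → $2,279.25; payment $521.08; balance $1,758.17
Payment period 5: opening $1,758.17; interest $62.32 → $1,820.49; payment $573.25; balance $1,247.24
Payment period 6: opening $1,247.24; interest $62.32 → $1,309.56; payment $625.42; balance $684.14
Payment period 7: opening $684.14; interest $62.32 → $746.46; payment $677.59; balance $68.87
Payment period 8: opening $68.87; interest $62.32 → $131.19; payment $131.19; balance $0.00
Balance reaches $0.00 in payment period 8.

8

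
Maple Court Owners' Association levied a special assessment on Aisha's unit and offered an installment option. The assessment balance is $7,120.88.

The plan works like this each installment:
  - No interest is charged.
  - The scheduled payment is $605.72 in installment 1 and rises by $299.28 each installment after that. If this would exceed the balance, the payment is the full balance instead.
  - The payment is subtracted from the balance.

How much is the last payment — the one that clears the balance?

Installment 1: opening $7,120.88; payment $605.72; balance $6,515.16
Installment 2: opening $6,515.16; payment $905.00; balance $5,610.16
Installment 3: opening $5,610.16; payment $1,204.28; balance $4,405.88
Installment 4: opening $4,405.88; payment $1,503.56; balance $2,902.32
Installment 5: opening $2,902.32; payment $1,802.84; balance $1,099.48
Installment 6: opening $1,099.48; payment $1,099.48; balance $0.00

$1,099.48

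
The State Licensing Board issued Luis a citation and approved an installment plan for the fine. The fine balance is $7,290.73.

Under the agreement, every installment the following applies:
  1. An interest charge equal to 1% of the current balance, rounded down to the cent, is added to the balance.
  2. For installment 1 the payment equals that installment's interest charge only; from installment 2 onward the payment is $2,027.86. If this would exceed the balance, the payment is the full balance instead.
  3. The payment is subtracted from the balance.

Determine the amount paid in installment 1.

# | Opening | Interest | Payment | End bal
1 | $7,290.73 | $72.90 | $72.90 | $7,290.73

$72.90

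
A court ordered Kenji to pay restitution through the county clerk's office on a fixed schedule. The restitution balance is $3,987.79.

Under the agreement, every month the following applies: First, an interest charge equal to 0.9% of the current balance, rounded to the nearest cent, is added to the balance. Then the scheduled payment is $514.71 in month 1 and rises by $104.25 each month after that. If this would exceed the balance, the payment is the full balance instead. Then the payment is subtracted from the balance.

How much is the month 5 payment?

Month 1: opening $3,987.79; interest $35.89 → $4,023.68; payment $514.71; balance $3,508.97
Month 2: opening $3,508.97; interest $31.58 → $3,540.55; payment $618.96; balance $2,921.59
Month 3: opening $2,921.59; interest $26.29 → $2,947.88; payment $723.21; balance $2,224.67
Month 4: opening $2,224.67; interest $20.02 → $2,244.69; payment $827.46; balance $1,417.23
Month 5: opening $1,417.23; interest $12.76 → $1,429.99; payment $931.71; balance $498.28

$931.71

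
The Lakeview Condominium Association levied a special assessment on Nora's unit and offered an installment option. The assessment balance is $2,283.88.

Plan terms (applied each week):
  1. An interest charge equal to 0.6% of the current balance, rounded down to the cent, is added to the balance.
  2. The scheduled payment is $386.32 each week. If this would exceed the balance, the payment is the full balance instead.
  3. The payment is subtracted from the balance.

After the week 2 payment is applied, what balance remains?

$1,536.40

# | Opening | Interest | Payment | End bal
1 | $2,283.88 | $13.70 | $386.32 | $1,911.26
2 | $1,911.26 | $11.46 | $386.32 | $1,536.40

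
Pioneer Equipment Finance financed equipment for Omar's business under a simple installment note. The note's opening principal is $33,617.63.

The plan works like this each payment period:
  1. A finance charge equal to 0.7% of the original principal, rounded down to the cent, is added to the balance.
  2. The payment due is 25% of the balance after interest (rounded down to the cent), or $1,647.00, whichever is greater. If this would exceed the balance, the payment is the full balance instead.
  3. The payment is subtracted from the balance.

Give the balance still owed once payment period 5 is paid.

Payment period 1: opening $33,617.63; interest $235.32 → $33,852.95; payment $8,463.23; balance $25,389.72
Payment period 2: opening $25,389.72; interest $235.32 → $25,625.04; payment $6,406.26; balance $19,218.78
Payment period 3: opening $19,218.78; interest $235.32 → $19,454.10; payment $4,863.52; balance $14,590.58
Payment period 4: opening $14,590.58; interest $235.32 → $14,825.90; payment $3,706.47; balance $11,119.43
Payment period 5: opening $11,119.43; interest $235.32 → $11,354.75; payment $2,838.68; balance $8,516.07

$8,516.07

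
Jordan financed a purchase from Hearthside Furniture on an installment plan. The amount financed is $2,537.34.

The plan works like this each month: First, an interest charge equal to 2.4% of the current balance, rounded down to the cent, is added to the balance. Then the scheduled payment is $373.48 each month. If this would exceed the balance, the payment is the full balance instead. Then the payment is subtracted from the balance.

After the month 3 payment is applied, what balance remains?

Month 1: $2,537.34 +$60.89 interest = $2,598.23; pay $373.48 → $2,224.75
Month 2: $2,224.75 +$53.39 interest = $2,278.14; pay $373.48 → $1,904.66
Month 3: $1,904.66 +$45.71 interest = $1,950.37; pay $373.48 → $1,576.89

$1,576.89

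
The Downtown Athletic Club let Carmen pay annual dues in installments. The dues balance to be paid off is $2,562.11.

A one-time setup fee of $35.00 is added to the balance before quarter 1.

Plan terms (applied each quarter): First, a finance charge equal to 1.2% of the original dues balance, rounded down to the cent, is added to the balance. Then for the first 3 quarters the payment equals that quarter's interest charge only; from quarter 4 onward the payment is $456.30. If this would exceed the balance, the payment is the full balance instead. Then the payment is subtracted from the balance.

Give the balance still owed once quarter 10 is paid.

$0.00

# | Opening | Interest | Payment | End bal
1 | $2,597.11 | $30.74 | $30.74 | $2,597.11
2 | $2,597.11 | $30.74 | $30.74 | $2,597.11
3 | $2,597.11 | $30.74 | $30.74 | $2,597.11
4 | $2,597.11 | $30.74 | $456.30 | $2,171.55
5 | $2,171.55 | $30.74 | $456.30 | $1,745.99
6 | $1,745.99 | $30.74 | $456.30 | $1,320.43
7 | $1,320.43 | $30.74 | $456.30 | $894.87
8 | $894.87 | $30.74 | $456.30 | $469.31
9 | $469.31 | $30.74 | $456.30 | $43.75
10 | $43.75 | $30.74 | $74.49 | $0.00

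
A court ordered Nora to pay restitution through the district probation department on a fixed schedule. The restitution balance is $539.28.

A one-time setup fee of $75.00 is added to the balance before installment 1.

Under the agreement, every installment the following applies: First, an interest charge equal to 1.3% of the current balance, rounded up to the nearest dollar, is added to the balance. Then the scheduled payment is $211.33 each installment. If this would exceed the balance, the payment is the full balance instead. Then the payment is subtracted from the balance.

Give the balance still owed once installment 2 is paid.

Installment 1: $614.28 +$8.00 interest = $622.28; pay $211.33 → $410.95
Installment 2: $410.95 +$6.00 interest = $416.95; pay $211.33 → $205.62

$205.62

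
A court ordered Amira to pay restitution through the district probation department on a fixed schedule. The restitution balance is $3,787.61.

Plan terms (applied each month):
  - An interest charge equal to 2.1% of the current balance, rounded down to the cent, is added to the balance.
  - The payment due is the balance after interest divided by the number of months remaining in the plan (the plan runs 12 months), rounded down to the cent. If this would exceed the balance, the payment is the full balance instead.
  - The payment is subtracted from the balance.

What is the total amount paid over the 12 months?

$4,346.54

# | Opening | Interest | Payment | End bal
1 | $3,787.61 | $79.53 | $322.26 | $3,544.88
2 | $3,544.88 | $74.44 | $329.02 | $3,290.30
3 | $3,290.30 | $69.09 | $335.93 | $3,023.46
4 | $3,023.46 | $63.49 | $342.99 | $2,743.96
5 | $2,743.96 | $57.62 | $350.19 | $2,451.39
6 | $2,451.39 | $51.47 | $357.55 | $2,145.31
7 | $2,145.31 | $45.05 | $365.06 | $1,825.30
8 | $1,825.30 | $38.33 | $372.72 | $1,490.91
9 | $1,490.91 | $31.30 | $380.55 | $1,141.66
10 | $1,141.66 | $23.97 | $388.54 | $777.09
11 | $777.09 | $16.31 | $396.70 | $396.70
12 | $396.70 | $8.33 | $405.03 | $0.00
Total paid: $4,346.54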